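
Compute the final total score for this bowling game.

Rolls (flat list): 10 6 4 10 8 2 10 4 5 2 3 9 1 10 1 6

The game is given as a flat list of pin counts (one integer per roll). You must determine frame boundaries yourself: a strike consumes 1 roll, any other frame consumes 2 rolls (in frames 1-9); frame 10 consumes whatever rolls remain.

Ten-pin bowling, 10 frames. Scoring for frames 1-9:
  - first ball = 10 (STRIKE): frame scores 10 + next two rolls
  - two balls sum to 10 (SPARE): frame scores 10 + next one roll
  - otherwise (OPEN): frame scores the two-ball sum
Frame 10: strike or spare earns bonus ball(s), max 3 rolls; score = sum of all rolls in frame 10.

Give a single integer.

Answer: 157

Derivation:
Frame 1: STRIKE. 10 + next two rolls (6+4) = 20. Cumulative: 20
Frame 2: SPARE (6+4=10). 10 + next roll (10) = 20. Cumulative: 40
Frame 3: STRIKE. 10 + next two rolls (8+2) = 20. Cumulative: 60
Frame 4: SPARE (8+2=10). 10 + next roll (10) = 20. Cumulative: 80
Frame 5: STRIKE. 10 + next two rolls (4+5) = 19. Cumulative: 99
Frame 6: OPEN (4+5=9). Cumulative: 108
Frame 7: OPEN (2+3=5). Cumulative: 113
Frame 8: SPARE (9+1=10). 10 + next roll (10) = 20. Cumulative: 133
Frame 9: STRIKE. 10 + next two rolls (1+6) = 17. Cumulative: 150
Frame 10: OPEN. Sum of all frame-10 rolls (1+6) = 7. Cumulative: 157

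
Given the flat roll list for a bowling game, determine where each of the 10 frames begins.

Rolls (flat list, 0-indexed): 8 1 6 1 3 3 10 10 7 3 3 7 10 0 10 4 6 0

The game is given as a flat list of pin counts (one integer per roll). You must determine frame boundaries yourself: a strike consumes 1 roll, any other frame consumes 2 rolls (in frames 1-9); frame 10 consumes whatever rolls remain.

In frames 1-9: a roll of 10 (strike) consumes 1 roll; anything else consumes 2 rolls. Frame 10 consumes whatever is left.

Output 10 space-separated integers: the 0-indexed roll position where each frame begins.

Frame 1 starts at roll index 0: rolls=8,1 (sum=9), consumes 2 rolls
Frame 2 starts at roll index 2: rolls=6,1 (sum=7), consumes 2 rolls
Frame 3 starts at roll index 4: rolls=3,3 (sum=6), consumes 2 rolls
Frame 4 starts at roll index 6: roll=10 (strike), consumes 1 roll
Frame 5 starts at roll index 7: roll=10 (strike), consumes 1 roll
Frame 6 starts at roll index 8: rolls=7,3 (sum=10), consumes 2 rolls
Frame 7 starts at roll index 10: rolls=3,7 (sum=10), consumes 2 rolls
Frame 8 starts at roll index 12: roll=10 (strike), consumes 1 roll
Frame 9 starts at roll index 13: rolls=0,10 (sum=10), consumes 2 rolls
Frame 10 starts at roll index 15: 3 remaining rolls

Answer: 0 2 4 6 7 8 10 12 13 15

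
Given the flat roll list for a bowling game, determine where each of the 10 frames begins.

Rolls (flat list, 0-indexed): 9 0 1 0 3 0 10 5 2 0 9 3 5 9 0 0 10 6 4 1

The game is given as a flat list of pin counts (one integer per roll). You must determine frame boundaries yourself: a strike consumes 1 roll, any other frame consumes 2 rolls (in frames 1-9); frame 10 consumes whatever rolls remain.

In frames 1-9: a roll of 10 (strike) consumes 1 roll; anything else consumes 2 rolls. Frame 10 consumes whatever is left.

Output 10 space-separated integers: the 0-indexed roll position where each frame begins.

Frame 1 starts at roll index 0: rolls=9,0 (sum=9), consumes 2 rolls
Frame 2 starts at roll index 2: rolls=1,0 (sum=1), consumes 2 rolls
Frame 3 starts at roll index 4: rolls=3,0 (sum=3), consumes 2 rolls
Frame 4 starts at roll index 6: roll=10 (strike), consumes 1 roll
Frame 5 starts at roll index 7: rolls=5,2 (sum=7), consumes 2 rolls
Frame 6 starts at roll index 9: rolls=0,9 (sum=9), consumes 2 rolls
Frame 7 starts at roll index 11: rolls=3,5 (sum=8), consumes 2 rolls
Frame 8 starts at roll index 13: rolls=9,0 (sum=9), consumes 2 rolls
Frame 9 starts at roll index 15: rolls=0,10 (sum=10), consumes 2 rolls
Frame 10 starts at roll index 17: 3 remaining rolls

Answer: 0 2 4 6 7 9 11 13 15 17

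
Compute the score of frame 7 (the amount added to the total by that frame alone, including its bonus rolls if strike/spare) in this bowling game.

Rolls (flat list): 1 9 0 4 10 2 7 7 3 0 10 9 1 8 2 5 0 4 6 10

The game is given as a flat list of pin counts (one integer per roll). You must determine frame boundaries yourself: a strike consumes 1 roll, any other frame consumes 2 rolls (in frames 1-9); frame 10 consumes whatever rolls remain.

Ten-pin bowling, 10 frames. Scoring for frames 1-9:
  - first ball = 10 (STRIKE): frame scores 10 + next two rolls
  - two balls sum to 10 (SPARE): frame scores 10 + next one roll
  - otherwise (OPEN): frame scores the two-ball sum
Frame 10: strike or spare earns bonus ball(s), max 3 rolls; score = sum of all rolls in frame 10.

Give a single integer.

Frame 1: SPARE (1+9=10). 10 + next roll (0) = 10. Cumulative: 10
Frame 2: OPEN (0+4=4). Cumulative: 14
Frame 3: STRIKE. 10 + next two rolls (2+7) = 19. Cumulative: 33
Frame 4: OPEN (2+7=9). Cumulative: 42
Frame 5: SPARE (7+3=10). 10 + next roll (0) = 10. Cumulative: 52
Frame 6: SPARE (0+10=10). 10 + next roll (9) = 19. Cumulative: 71
Frame 7: SPARE (9+1=10). 10 + next roll (8) = 18. Cumulative: 89
Frame 8: SPARE (8+2=10). 10 + next roll (5) = 15. Cumulative: 104
Frame 9: OPEN (5+0=5). Cumulative: 109

Answer: 18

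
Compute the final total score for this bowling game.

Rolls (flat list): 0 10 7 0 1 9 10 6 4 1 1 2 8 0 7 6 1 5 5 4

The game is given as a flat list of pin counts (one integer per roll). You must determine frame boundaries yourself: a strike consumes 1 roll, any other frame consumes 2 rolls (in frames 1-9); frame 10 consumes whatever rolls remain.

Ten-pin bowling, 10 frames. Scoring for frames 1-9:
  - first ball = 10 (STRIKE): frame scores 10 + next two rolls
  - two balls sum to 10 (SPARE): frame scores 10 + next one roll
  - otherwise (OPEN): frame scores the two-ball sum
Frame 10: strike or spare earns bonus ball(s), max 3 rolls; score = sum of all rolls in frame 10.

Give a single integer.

Frame 1: SPARE (0+10=10). 10 + next roll (7) = 17. Cumulative: 17
Frame 2: OPEN (7+0=7). Cumulative: 24
Frame 3: SPARE (1+9=10). 10 + next roll (10) = 20. Cumulative: 44
Frame 4: STRIKE. 10 + next two rolls (6+4) = 20. Cumulative: 64
Frame 5: SPARE (6+4=10). 10 + next roll (1) = 11. Cumulative: 75
Frame 6: OPEN (1+1=2). Cumulative: 77
Frame 7: SPARE (2+8=10). 10 + next roll (0) = 10. Cumulative: 87
Frame 8: OPEN (0+7=7). Cumulative: 94
Frame 9: OPEN (6+1=7). Cumulative: 101
Frame 10: SPARE. Sum of all frame-10 rolls (5+5+4) = 14. Cumulative: 115

Answer: 115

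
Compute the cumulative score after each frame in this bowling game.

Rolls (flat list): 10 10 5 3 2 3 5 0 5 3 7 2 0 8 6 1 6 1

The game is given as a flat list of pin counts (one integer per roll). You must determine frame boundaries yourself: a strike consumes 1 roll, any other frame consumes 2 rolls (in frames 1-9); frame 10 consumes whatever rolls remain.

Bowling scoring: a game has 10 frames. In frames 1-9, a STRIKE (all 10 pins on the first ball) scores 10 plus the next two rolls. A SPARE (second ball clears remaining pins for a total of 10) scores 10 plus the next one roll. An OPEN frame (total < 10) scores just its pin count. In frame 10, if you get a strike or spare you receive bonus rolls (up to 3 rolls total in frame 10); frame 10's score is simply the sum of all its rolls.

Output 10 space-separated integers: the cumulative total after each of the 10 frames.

Frame 1: STRIKE. 10 + next two rolls (10+5) = 25. Cumulative: 25
Frame 2: STRIKE. 10 + next two rolls (5+3) = 18. Cumulative: 43
Frame 3: OPEN (5+3=8). Cumulative: 51
Frame 4: OPEN (2+3=5). Cumulative: 56
Frame 5: OPEN (5+0=5). Cumulative: 61
Frame 6: OPEN (5+3=8). Cumulative: 69
Frame 7: OPEN (7+2=9). Cumulative: 78
Frame 8: OPEN (0+8=8). Cumulative: 86
Frame 9: OPEN (6+1=7). Cumulative: 93
Frame 10: OPEN. Sum of all frame-10 rolls (6+1) = 7. Cumulative: 100

Answer: 25 43 51 56 61 69 78 86 93 100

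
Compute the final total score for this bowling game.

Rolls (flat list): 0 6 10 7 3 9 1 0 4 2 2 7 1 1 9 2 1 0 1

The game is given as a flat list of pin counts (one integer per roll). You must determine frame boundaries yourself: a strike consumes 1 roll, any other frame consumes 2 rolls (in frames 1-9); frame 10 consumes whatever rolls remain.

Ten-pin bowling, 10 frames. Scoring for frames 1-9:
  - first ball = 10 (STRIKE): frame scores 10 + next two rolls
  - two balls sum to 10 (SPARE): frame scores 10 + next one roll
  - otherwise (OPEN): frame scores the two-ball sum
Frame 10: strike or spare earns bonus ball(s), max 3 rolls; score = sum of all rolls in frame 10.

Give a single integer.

Answer: 87

Derivation:
Frame 1: OPEN (0+6=6). Cumulative: 6
Frame 2: STRIKE. 10 + next two rolls (7+3) = 20. Cumulative: 26
Frame 3: SPARE (7+3=10). 10 + next roll (9) = 19. Cumulative: 45
Frame 4: SPARE (9+1=10). 10 + next roll (0) = 10. Cumulative: 55
Frame 5: OPEN (0+4=4). Cumulative: 59
Frame 6: OPEN (2+2=4). Cumulative: 63
Frame 7: OPEN (7+1=8). Cumulative: 71
Frame 8: SPARE (1+9=10). 10 + next roll (2) = 12. Cumulative: 83
Frame 9: OPEN (2+1=3). Cumulative: 86
Frame 10: OPEN. Sum of all frame-10 rolls (0+1) = 1. Cumulative: 87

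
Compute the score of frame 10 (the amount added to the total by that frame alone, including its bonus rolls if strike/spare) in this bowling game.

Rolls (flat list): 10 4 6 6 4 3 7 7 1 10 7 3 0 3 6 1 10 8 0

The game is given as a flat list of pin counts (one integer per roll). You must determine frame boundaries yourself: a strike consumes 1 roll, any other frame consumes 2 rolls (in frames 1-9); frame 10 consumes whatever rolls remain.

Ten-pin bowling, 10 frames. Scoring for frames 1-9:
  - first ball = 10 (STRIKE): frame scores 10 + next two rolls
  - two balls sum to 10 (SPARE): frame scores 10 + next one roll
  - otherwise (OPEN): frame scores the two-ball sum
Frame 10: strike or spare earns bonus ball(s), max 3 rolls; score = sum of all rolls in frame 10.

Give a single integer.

Frame 1: STRIKE. 10 + next two rolls (4+6) = 20. Cumulative: 20
Frame 2: SPARE (4+6=10). 10 + next roll (6) = 16. Cumulative: 36
Frame 3: SPARE (6+4=10). 10 + next roll (3) = 13. Cumulative: 49
Frame 4: SPARE (3+7=10). 10 + next roll (7) = 17. Cumulative: 66
Frame 5: OPEN (7+1=8). Cumulative: 74
Frame 6: STRIKE. 10 + next two rolls (7+3) = 20. Cumulative: 94
Frame 7: SPARE (7+3=10). 10 + next roll (0) = 10. Cumulative: 104
Frame 8: OPEN (0+3=3). Cumulative: 107
Frame 9: OPEN (6+1=7). Cumulative: 114
Frame 10: STRIKE. Sum of all frame-10 rolls (10+8+0) = 18. Cumulative: 132

Answer: 18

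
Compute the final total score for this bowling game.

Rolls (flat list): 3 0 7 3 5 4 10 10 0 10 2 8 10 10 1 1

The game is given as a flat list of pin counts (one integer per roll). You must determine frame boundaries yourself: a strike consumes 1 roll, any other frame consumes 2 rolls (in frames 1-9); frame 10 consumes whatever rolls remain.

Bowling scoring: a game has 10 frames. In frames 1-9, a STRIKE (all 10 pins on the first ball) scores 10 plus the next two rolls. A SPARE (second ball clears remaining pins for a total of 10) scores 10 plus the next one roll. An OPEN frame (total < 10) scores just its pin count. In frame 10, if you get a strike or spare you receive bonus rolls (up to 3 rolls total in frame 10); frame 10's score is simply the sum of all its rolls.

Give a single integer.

Frame 1: OPEN (3+0=3). Cumulative: 3
Frame 2: SPARE (7+3=10). 10 + next roll (5) = 15. Cumulative: 18
Frame 3: OPEN (5+4=9). Cumulative: 27
Frame 4: STRIKE. 10 + next two rolls (10+0) = 20. Cumulative: 47
Frame 5: STRIKE. 10 + next two rolls (0+10) = 20. Cumulative: 67
Frame 6: SPARE (0+10=10). 10 + next roll (2) = 12. Cumulative: 79
Frame 7: SPARE (2+8=10). 10 + next roll (10) = 20. Cumulative: 99
Frame 8: STRIKE. 10 + next two rolls (10+1) = 21. Cumulative: 120
Frame 9: STRIKE. 10 + next two rolls (1+1) = 12. Cumulative: 132
Frame 10: OPEN. Sum of all frame-10 rolls (1+1) = 2. Cumulative: 134

Answer: 134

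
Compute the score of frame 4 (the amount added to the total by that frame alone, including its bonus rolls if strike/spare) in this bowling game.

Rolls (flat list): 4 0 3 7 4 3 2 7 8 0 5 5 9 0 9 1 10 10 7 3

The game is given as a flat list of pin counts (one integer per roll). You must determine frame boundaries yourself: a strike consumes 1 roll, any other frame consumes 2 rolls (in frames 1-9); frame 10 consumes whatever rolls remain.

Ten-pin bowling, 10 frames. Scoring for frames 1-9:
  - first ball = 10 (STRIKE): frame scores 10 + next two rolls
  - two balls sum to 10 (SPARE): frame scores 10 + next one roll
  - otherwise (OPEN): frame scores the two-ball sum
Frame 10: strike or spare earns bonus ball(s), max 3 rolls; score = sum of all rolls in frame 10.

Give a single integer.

Frame 1: OPEN (4+0=4). Cumulative: 4
Frame 2: SPARE (3+7=10). 10 + next roll (4) = 14. Cumulative: 18
Frame 3: OPEN (4+3=7). Cumulative: 25
Frame 4: OPEN (2+7=9). Cumulative: 34
Frame 5: OPEN (8+0=8). Cumulative: 42
Frame 6: SPARE (5+5=10). 10 + next roll (9) = 19. Cumulative: 61

Answer: 9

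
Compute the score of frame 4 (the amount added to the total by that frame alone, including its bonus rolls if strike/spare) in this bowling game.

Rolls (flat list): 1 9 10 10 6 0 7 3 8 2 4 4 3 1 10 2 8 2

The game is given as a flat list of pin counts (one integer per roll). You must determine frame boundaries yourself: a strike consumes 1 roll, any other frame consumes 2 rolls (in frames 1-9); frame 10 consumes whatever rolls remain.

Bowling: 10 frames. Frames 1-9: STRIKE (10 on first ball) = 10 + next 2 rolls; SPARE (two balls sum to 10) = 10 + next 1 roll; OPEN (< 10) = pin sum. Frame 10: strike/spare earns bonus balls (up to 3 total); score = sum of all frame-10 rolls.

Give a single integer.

Answer: 6

Derivation:
Frame 1: SPARE (1+9=10). 10 + next roll (10) = 20. Cumulative: 20
Frame 2: STRIKE. 10 + next two rolls (10+6) = 26. Cumulative: 46
Frame 3: STRIKE. 10 + next two rolls (6+0) = 16. Cumulative: 62
Frame 4: OPEN (6+0=6). Cumulative: 68
Frame 5: SPARE (7+3=10). 10 + next roll (8) = 18. Cumulative: 86
Frame 6: SPARE (8+2=10). 10 + next roll (4) = 14. Cumulative: 100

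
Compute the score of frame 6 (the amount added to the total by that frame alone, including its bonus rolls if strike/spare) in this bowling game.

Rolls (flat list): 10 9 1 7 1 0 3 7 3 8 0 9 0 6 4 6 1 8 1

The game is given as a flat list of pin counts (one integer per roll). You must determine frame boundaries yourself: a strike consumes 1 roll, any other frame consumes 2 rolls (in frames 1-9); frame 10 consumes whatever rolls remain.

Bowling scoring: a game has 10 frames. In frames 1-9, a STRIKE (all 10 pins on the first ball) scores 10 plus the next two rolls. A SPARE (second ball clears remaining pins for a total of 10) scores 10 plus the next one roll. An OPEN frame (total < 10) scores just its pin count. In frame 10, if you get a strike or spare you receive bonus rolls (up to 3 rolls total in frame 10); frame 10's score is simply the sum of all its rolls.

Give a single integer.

Answer: 8

Derivation:
Frame 1: STRIKE. 10 + next two rolls (9+1) = 20. Cumulative: 20
Frame 2: SPARE (9+1=10). 10 + next roll (7) = 17. Cumulative: 37
Frame 3: OPEN (7+1=8). Cumulative: 45
Frame 4: OPEN (0+3=3). Cumulative: 48
Frame 5: SPARE (7+3=10). 10 + next roll (8) = 18. Cumulative: 66
Frame 6: OPEN (8+0=8). Cumulative: 74
Frame 7: OPEN (9+0=9). Cumulative: 83
Frame 8: SPARE (6+4=10). 10 + next roll (6) = 16. Cumulative: 99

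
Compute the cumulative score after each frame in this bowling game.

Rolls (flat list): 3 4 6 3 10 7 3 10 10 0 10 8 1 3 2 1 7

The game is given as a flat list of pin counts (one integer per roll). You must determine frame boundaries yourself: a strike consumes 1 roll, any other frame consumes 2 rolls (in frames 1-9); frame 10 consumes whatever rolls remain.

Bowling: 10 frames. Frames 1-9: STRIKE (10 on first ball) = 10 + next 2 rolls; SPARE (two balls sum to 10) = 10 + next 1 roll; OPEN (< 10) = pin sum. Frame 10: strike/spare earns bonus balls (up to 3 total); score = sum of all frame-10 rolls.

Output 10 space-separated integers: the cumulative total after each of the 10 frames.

Answer: 7 16 36 56 76 96 114 123 128 136

Derivation:
Frame 1: OPEN (3+4=7). Cumulative: 7
Frame 2: OPEN (6+3=9). Cumulative: 16
Frame 3: STRIKE. 10 + next two rolls (7+3) = 20. Cumulative: 36
Frame 4: SPARE (7+3=10). 10 + next roll (10) = 20. Cumulative: 56
Frame 5: STRIKE. 10 + next two rolls (10+0) = 20. Cumulative: 76
Frame 6: STRIKE. 10 + next two rolls (0+10) = 20. Cumulative: 96
Frame 7: SPARE (0+10=10). 10 + next roll (8) = 18. Cumulative: 114
Frame 8: OPEN (8+1=9). Cumulative: 123
Frame 9: OPEN (3+2=5). Cumulative: 128
Frame 10: OPEN. Sum of all frame-10 rolls (1+7) = 8. Cumulative: 136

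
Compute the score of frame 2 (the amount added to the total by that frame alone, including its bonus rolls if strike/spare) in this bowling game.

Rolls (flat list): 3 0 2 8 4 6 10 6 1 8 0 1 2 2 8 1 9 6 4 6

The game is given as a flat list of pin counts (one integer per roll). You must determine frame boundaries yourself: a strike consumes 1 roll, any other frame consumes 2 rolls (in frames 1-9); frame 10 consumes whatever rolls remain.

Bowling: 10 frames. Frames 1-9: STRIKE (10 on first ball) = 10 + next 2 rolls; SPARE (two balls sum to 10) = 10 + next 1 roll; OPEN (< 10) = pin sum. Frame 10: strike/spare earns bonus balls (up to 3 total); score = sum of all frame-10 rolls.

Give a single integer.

Frame 1: OPEN (3+0=3). Cumulative: 3
Frame 2: SPARE (2+8=10). 10 + next roll (4) = 14. Cumulative: 17
Frame 3: SPARE (4+6=10). 10 + next roll (10) = 20. Cumulative: 37
Frame 4: STRIKE. 10 + next two rolls (6+1) = 17. Cumulative: 54

Answer: 14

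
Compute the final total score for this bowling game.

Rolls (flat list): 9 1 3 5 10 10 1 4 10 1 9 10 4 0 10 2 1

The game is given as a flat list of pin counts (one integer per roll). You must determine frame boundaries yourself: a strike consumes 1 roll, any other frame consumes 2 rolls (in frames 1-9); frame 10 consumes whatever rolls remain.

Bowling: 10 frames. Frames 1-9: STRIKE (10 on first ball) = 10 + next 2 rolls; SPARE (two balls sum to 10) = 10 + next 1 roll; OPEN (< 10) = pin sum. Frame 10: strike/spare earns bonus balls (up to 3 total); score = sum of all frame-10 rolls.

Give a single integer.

Answer: 133

Derivation:
Frame 1: SPARE (9+1=10). 10 + next roll (3) = 13. Cumulative: 13
Frame 2: OPEN (3+5=8). Cumulative: 21
Frame 3: STRIKE. 10 + next two rolls (10+1) = 21. Cumulative: 42
Frame 4: STRIKE. 10 + next two rolls (1+4) = 15. Cumulative: 57
Frame 5: OPEN (1+4=5). Cumulative: 62
Frame 6: STRIKE. 10 + next two rolls (1+9) = 20. Cumulative: 82
Frame 7: SPARE (1+9=10). 10 + next roll (10) = 20. Cumulative: 102
Frame 8: STRIKE. 10 + next two rolls (4+0) = 14. Cumulative: 116
Frame 9: OPEN (4+0=4). Cumulative: 120
Frame 10: STRIKE. Sum of all frame-10 rolls (10+2+1) = 13. Cumulative: 133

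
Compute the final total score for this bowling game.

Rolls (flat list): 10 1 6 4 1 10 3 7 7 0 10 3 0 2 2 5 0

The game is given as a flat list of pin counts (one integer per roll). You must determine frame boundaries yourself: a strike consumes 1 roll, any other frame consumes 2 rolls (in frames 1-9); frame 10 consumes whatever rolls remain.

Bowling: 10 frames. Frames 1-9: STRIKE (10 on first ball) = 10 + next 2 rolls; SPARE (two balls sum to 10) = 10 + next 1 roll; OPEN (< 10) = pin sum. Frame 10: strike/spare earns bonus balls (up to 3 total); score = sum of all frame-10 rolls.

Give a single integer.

Answer: 98

Derivation:
Frame 1: STRIKE. 10 + next two rolls (1+6) = 17. Cumulative: 17
Frame 2: OPEN (1+6=7). Cumulative: 24
Frame 3: OPEN (4+1=5). Cumulative: 29
Frame 4: STRIKE. 10 + next two rolls (3+7) = 20. Cumulative: 49
Frame 5: SPARE (3+7=10). 10 + next roll (7) = 17. Cumulative: 66
Frame 6: OPEN (7+0=7). Cumulative: 73
Frame 7: STRIKE. 10 + next two rolls (3+0) = 13. Cumulative: 86
Frame 8: OPEN (3+0=3). Cumulative: 89
Frame 9: OPEN (2+2=4). Cumulative: 93
Frame 10: OPEN. Sum of all frame-10 rolls (5+0) = 5. Cumulative: 98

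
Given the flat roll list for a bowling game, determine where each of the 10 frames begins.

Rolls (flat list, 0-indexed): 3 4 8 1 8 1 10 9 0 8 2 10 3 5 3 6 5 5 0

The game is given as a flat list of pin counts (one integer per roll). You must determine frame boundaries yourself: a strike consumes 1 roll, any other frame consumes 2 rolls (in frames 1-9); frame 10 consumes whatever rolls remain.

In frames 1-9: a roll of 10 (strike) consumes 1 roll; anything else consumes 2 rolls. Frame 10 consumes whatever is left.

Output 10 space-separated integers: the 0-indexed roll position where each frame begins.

Frame 1 starts at roll index 0: rolls=3,4 (sum=7), consumes 2 rolls
Frame 2 starts at roll index 2: rolls=8,1 (sum=9), consumes 2 rolls
Frame 3 starts at roll index 4: rolls=8,1 (sum=9), consumes 2 rolls
Frame 4 starts at roll index 6: roll=10 (strike), consumes 1 roll
Frame 5 starts at roll index 7: rolls=9,0 (sum=9), consumes 2 rolls
Frame 6 starts at roll index 9: rolls=8,2 (sum=10), consumes 2 rolls
Frame 7 starts at roll index 11: roll=10 (strike), consumes 1 roll
Frame 8 starts at roll index 12: rolls=3,5 (sum=8), consumes 2 rolls
Frame 9 starts at roll index 14: rolls=3,6 (sum=9), consumes 2 rolls
Frame 10 starts at roll index 16: 3 remaining rolls

Answer: 0 2 4 6 7 9 11 12 14 16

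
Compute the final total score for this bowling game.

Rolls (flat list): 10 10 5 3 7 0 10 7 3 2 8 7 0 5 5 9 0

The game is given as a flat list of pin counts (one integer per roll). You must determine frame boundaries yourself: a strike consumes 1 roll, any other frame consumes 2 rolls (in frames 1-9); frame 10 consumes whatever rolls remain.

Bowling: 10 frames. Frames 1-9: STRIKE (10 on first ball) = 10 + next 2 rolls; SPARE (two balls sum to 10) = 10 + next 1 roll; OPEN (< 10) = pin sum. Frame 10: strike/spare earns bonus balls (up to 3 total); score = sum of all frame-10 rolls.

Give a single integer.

Frame 1: STRIKE. 10 + next two rolls (10+5) = 25. Cumulative: 25
Frame 2: STRIKE. 10 + next two rolls (5+3) = 18. Cumulative: 43
Frame 3: OPEN (5+3=8). Cumulative: 51
Frame 4: OPEN (7+0=7). Cumulative: 58
Frame 5: STRIKE. 10 + next two rolls (7+3) = 20. Cumulative: 78
Frame 6: SPARE (7+3=10). 10 + next roll (2) = 12. Cumulative: 90
Frame 7: SPARE (2+8=10). 10 + next roll (7) = 17. Cumulative: 107
Frame 8: OPEN (7+0=7). Cumulative: 114
Frame 9: SPARE (5+5=10). 10 + next roll (9) = 19. Cumulative: 133
Frame 10: OPEN. Sum of all frame-10 rolls (9+0) = 9. Cumulative: 142

Answer: 142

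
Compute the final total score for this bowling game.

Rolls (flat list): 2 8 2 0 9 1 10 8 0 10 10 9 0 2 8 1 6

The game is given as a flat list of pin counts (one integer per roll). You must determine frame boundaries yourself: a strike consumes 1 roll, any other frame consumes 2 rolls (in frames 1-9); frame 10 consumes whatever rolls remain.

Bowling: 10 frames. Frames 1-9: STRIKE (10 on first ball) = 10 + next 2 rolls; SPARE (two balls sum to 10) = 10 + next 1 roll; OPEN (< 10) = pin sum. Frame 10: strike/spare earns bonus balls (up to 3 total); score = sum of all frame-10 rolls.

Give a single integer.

Frame 1: SPARE (2+8=10). 10 + next roll (2) = 12. Cumulative: 12
Frame 2: OPEN (2+0=2). Cumulative: 14
Frame 3: SPARE (9+1=10). 10 + next roll (10) = 20. Cumulative: 34
Frame 4: STRIKE. 10 + next two rolls (8+0) = 18. Cumulative: 52
Frame 5: OPEN (8+0=8). Cumulative: 60
Frame 6: STRIKE. 10 + next two rolls (10+9) = 29. Cumulative: 89
Frame 7: STRIKE. 10 + next two rolls (9+0) = 19. Cumulative: 108
Frame 8: OPEN (9+0=9). Cumulative: 117
Frame 9: SPARE (2+8=10). 10 + next roll (1) = 11. Cumulative: 128
Frame 10: OPEN. Sum of all frame-10 rolls (1+6) = 7. Cumulative: 135

Answer: 135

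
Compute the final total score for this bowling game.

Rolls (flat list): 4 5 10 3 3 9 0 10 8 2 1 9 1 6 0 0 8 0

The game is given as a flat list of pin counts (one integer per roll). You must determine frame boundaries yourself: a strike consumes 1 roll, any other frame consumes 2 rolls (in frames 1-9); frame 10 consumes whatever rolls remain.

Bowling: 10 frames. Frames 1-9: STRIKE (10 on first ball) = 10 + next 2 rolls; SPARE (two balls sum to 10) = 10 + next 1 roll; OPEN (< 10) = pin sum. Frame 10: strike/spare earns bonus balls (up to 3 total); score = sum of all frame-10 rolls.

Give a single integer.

Answer: 97

Derivation:
Frame 1: OPEN (4+5=9). Cumulative: 9
Frame 2: STRIKE. 10 + next two rolls (3+3) = 16. Cumulative: 25
Frame 3: OPEN (3+3=6). Cumulative: 31
Frame 4: OPEN (9+0=9). Cumulative: 40
Frame 5: STRIKE. 10 + next two rolls (8+2) = 20. Cumulative: 60
Frame 6: SPARE (8+2=10). 10 + next roll (1) = 11. Cumulative: 71
Frame 7: SPARE (1+9=10). 10 + next roll (1) = 11. Cumulative: 82
Frame 8: OPEN (1+6=7). Cumulative: 89
Frame 9: OPEN (0+0=0). Cumulative: 89
Frame 10: OPEN. Sum of all frame-10 rolls (8+0) = 8. Cumulative: 97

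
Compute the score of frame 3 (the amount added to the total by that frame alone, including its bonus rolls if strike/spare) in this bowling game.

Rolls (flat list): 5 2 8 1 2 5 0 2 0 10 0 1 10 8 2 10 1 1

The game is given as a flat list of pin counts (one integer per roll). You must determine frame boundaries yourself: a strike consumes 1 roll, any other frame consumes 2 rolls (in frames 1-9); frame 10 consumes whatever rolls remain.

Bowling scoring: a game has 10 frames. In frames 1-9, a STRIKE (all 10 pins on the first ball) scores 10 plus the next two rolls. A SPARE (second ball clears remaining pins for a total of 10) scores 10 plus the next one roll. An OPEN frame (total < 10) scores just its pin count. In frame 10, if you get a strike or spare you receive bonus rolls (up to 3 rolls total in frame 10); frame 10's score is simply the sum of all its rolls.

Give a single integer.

Frame 1: OPEN (5+2=7). Cumulative: 7
Frame 2: OPEN (8+1=9). Cumulative: 16
Frame 3: OPEN (2+5=7). Cumulative: 23
Frame 4: OPEN (0+2=2). Cumulative: 25
Frame 5: SPARE (0+10=10). 10 + next roll (0) = 10. Cumulative: 35

Answer: 7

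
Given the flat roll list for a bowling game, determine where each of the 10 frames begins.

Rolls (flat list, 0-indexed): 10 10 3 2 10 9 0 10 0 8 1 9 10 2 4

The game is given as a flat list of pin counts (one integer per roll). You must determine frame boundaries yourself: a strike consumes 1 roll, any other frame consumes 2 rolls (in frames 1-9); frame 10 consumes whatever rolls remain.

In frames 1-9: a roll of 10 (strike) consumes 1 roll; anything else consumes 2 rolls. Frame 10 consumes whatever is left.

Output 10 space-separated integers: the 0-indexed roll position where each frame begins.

Frame 1 starts at roll index 0: roll=10 (strike), consumes 1 roll
Frame 2 starts at roll index 1: roll=10 (strike), consumes 1 roll
Frame 3 starts at roll index 2: rolls=3,2 (sum=5), consumes 2 rolls
Frame 4 starts at roll index 4: roll=10 (strike), consumes 1 roll
Frame 5 starts at roll index 5: rolls=9,0 (sum=9), consumes 2 rolls
Frame 6 starts at roll index 7: roll=10 (strike), consumes 1 roll
Frame 7 starts at roll index 8: rolls=0,8 (sum=8), consumes 2 rolls
Frame 8 starts at roll index 10: rolls=1,9 (sum=10), consumes 2 rolls
Frame 9 starts at roll index 12: roll=10 (strike), consumes 1 roll
Frame 10 starts at roll index 13: 2 remaining rolls

Answer: 0 1 2 4 5 7 8 10 12 13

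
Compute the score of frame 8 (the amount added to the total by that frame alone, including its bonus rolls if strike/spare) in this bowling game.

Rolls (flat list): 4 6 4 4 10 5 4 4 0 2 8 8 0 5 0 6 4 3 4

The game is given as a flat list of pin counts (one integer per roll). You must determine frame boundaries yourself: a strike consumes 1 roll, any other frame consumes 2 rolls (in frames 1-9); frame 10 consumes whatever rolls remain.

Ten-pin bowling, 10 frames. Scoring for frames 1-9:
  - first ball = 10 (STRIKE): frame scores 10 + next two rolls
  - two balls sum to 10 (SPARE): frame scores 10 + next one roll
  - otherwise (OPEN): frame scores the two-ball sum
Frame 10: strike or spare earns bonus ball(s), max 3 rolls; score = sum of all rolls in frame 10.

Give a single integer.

Answer: 5

Derivation:
Frame 1: SPARE (4+6=10). 10 + next roll (4) = 14. Cumulative: 14
Frame 2: OPEN (4+4=8). Cumulative: 22
Frame 3: STRIKE. 10 + next two rolls (5+4) = 19. Cumulative: 41
Frame 4: OPEN (5+4=9). Cumulative: 50
Frame 5: OPEN (4+0=4). Cumulative: 54
Frame 6: SPARE (2+8=10). 10 + next roll (8) = 18. Cumulative: 72
Frame 7: OPEN (8+0=8). Cumulative: 80
Frame 8: OPEN (5+0=5). Cumulative: 85
Frame 9: SPARE (6+4=10). 10 + next roll (3) = 13. Cumulative: 98
Frame 10: OPEN. Sum of all frame-10 rolls (3+4) = 7. Cumulative: 105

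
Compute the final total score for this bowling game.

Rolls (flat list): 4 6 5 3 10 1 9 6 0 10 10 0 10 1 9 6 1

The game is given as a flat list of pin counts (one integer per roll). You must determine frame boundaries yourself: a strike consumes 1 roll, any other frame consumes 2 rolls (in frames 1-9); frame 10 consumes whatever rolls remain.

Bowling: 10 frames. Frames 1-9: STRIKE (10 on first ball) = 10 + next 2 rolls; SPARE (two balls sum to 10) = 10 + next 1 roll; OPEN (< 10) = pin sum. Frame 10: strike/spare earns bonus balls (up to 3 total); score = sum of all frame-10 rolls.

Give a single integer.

Answer: 139

Derivation:
Frame 1: SPARE (4+6=10). 10 + next roll (5) = 15. Cumulative: 15
Frame 2: OPEN (5+3=8). Cumulative: 23
Frame 3: STRIKE. 10 + next two rolls (1+9) = 20. Cumulative: 43
Frame 4: SPARE (1+9=10). 10 + next roll (6) = 16. Cumulative: 59
Frame 5: OPEN (6+0=6). Cumulative: 65
Frame 6: STRIKE. 10 + next two rolls (10+0) = 20. Cumulative: 85
Frame 7: STRIKE. 10 + next two rolls (0+10) = 20. Cumulative: 105
Frame 8: SPARE (0+10=10). 10 + next roll (1) = 11. Cumulative: 116
Frame 9: SPARE (1+9=10). 10 + next roll (6) = 16. Cumulative: 132
Frame 10: OPEN. Sum of all frame-10 rolls (6+1) = 7. Cumulative: 139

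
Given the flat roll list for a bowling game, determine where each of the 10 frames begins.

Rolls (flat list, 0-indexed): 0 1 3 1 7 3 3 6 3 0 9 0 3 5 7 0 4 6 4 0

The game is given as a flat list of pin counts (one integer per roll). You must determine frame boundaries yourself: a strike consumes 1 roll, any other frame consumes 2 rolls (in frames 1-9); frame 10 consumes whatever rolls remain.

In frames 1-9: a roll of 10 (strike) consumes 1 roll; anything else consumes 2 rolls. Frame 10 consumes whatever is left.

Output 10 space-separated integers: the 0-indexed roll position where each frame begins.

Frame 1 starts at roll index 0: rolls=0,1 (sum=1), consumes 2 rolls
Frame 2 starts at roll index 2: rolls=3,1 (sum=4), consumes 2 rolls
Frame 3 starts at roll index 4: rolls=7,3 (sum=10), consumes 2 rolls
Frame 4 starts at roll index 6: rolls=3,6 (sum=9), consumes 2 rolls
Frame 5 starts at roll index 8: rolls=3,0 (sum=3), consumes 2 rolls
Frame 6 starts at roll index 10: rolls=9,0 (sum=9), consumes 2 rolls
Frame 7 starts at roll index 12: rolls=3,5 (sum=8), consumes 2 rolls
Frame 8 starts at roll index 14: rolls=7,0 (sum=7), consumes 2 rolls
Frame 9 starts at roll index 16: rolls=4,6 (sum=10), consumes 2 rolls
Frame 10 starts at roll index 18: 2 remaining rolls

Answer: 0 2 4 6 8 10 12 14 16 18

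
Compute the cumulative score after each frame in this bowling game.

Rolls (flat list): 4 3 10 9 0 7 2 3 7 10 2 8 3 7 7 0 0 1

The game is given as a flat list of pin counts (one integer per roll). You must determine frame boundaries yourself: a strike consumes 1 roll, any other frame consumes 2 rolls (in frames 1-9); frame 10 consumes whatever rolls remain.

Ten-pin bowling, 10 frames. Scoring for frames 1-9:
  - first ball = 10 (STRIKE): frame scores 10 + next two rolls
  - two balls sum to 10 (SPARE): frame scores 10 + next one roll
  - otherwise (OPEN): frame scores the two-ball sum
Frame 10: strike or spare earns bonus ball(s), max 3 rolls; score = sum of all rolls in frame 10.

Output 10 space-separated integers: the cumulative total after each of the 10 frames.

Answer: 7 26 35 44 64 84 97 114 121 122

Derivation:
Frame 1: OPEN (4+3=7). Cumulative: 7
Frame 2: STRIKE. 10 + next two rolls (9+0) = 19. Cumulative: 26
Frame 3: OPEN (9+0=9). Cumulative: 35
Frame 4: OPEN (7+2=9). Cumulative: 44
Frame 5: SPARE (3+7=10). 10 + next roll (10) = 20. Cumulative: 64
Frame 6: STRIKE. 10 + next two rolls (2+8) = 20. Cumulative: 84
Frame 7: SPARE (2+8=10). 10 + next roll (3) = 13. Cumulative: 97
Frame 8: SPARE (3+7=10). 10 + next roll (7) = 17. Cumulative: 114
Frame 9: OPEN (7+0=7). Cumulative: 121
Frame 10: OPEN. Sum of all frame-10 rolls (0+1) = 1. Cumulative: 122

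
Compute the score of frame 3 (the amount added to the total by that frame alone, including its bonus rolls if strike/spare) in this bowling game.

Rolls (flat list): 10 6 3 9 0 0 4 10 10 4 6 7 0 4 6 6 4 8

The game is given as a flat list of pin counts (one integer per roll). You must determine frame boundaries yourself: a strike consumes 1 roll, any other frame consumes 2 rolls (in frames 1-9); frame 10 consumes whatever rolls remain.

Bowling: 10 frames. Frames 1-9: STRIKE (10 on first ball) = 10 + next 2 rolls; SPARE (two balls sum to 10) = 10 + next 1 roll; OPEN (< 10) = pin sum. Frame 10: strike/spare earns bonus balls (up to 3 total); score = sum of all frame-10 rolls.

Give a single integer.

Frame 1: STRIKE. 10 + next two rolls (6+3) = 19. Cumulative: 19
Frame 2: OPEN (6+3=9). Cumulative: 28
Frame 3: OPEN (9+0=9). Cumulative: 37
Frame 4: OPEN (0+4=4). Cumulative: 41
Frame 5: STRIKE. 10 + next two rolls (10+4) = 24. Cumulative: 65

Answer: 9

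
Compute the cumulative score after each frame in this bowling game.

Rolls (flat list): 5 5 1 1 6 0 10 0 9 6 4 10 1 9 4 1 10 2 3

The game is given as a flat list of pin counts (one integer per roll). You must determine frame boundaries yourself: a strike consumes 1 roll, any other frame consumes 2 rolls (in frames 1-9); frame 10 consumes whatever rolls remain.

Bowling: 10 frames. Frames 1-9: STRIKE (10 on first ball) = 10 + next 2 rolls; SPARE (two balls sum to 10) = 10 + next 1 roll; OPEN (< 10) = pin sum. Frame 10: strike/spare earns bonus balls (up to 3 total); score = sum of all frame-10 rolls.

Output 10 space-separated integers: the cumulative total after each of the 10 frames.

Answer: 11 13 19 38 47 67 87 101 106 121

Derivation:
Frame 1: SPARE (5+5=10). 10 + next roll (1) = 11. Cumulative: 11
Frame 2: OPEN (1+1=2). Cumulative: 13
Frame 3: OPEN (6+0=6). Cumulative: 19
Frame 4: STRIKE. 10 + next two rolls (0+9) = 19. Cumulative: 38
Frame 5: OPEN (0+9=9). Cumulative: 47
Frame 6: SPARE (6+4=10). 10 + next roll (10) = 20. Cumulative: 67
Frame 7: STRIKE. 10 + next two rolls (1+9) = 20. Cumulative: 87
Frame 8: SPARE (1+9=10). 10 + next roll (4) = 14. Cumulative: 101
Frame 9: OPEN (4+1=5). Cumulative: 106
Frame 10: STRIKE. Sum of all frame-10 rolls (10+2+3) = 15. Cumulative: 121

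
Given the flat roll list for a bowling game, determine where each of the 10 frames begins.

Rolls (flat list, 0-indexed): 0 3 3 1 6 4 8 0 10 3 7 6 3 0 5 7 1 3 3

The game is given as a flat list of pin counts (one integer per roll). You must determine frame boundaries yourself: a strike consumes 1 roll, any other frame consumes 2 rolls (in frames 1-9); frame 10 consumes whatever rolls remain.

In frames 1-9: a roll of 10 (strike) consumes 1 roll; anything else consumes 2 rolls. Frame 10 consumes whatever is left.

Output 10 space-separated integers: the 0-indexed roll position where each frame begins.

Frame 1 starts at roll index 0: rolls=0,3 (sum=3), consumes 2 rolls
Frame 2 starts at roll index 2: rolls=3,1 (sum=4), consumes 2 rolls
Frame 3 starts at roll index 4: rolls=6,4 (sum=10), consumes 2 rolls
Frame 4 starts at roll index 6: rolls=8,0 (sum=8), consumes 2 rolls
Frame 5 starts at roll index 8: roll=10 (strike), consumes 1 roll
Frame 6 starts at roll index 9: rolls=3,7 (sum=10), consumes 2 rolls
Frame 7 starts at roll index 11: rolls=6,3 (sum=9), consumes 2 rolls
Frame 8 starts at roll index 13: rolls=0,5 (sum=5), consumes 2 rolls
Frame 9 starts at roll index 15: rolls=7,1 (sum=8), consumes 2 rolls
Frame 10 starts at roll index 17: 2 remaining rolls

Answer: 0 2 4 6 8 9 11 13 15 17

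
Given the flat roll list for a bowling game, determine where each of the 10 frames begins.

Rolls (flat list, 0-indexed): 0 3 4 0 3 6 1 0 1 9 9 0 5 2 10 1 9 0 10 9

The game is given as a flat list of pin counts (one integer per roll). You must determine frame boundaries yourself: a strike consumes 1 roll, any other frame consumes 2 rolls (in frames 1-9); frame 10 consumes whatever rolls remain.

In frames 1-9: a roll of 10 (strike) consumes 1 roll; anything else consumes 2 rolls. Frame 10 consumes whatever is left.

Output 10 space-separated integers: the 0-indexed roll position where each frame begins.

Frame 1 starts at roll index 0: rolls=0,3 (sum=3), consumes 2 rolls
Frame 2 starts at roll index 2: rolls=4,0 (sum=4), consumes 2 rolls
Frame 3 starts at roll index 4: rolls=3,6 (sum=9), consumes 2 rolls
Frame 4 starts at roll index 6: rolls=1,0 (sum=1), consumes 2 rolls
Frame 5 starts at roll index 8: rolls=1,9 (sum=10), consumes 2 rolls
Frame 6 starts at roll index 10: rolls=9,0 (sum=9), consumes 2 rolls
Frame 7 starts at roll index 12: rolls=5,2 (sum=7), consumes 2 rolls
Frame 8 starts at roll index 14: roll=10 (strike), consumes 1 roll
Frame 9 starts at roll index 15: rolls=1,9 (sum=10), consumes 2 rolls
Frame 10 starts at roll index 17: 3 remaining rolls

Answer: 0 2 4 6 8 10 12 14 15 17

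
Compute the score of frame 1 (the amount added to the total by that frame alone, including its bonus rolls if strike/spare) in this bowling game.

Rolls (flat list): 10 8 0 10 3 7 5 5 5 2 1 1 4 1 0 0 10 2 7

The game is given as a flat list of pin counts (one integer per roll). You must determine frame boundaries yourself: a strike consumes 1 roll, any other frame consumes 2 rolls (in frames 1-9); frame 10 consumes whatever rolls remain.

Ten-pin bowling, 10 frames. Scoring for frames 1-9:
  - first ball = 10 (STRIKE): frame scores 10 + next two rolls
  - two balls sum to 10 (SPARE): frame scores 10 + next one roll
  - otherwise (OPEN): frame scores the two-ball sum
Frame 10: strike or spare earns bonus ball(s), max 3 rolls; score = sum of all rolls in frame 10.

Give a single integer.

Frame 1: STRIKE. 10 + next two rolls (8+0) = 18. Cumulative: 18
Frame 2: OPEN (8+0=8). Cumulative: 26
Frame 3: STRIKE. 10 + next two rolls (3+7) = 20. Cumulative: 46

Answer: 18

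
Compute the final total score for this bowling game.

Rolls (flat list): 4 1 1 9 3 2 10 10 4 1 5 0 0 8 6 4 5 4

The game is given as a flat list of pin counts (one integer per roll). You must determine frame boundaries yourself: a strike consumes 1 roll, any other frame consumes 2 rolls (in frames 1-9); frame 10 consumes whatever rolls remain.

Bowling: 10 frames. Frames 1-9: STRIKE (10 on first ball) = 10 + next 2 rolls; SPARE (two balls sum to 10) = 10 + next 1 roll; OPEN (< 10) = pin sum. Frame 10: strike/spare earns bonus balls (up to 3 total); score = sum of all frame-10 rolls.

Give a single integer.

Answer: 104

Derivation:
Frame 1: OPEN (4+1=5). Cumulative: 5
Frame 2: SPARE (1+9=10). 10 + next roll (3) = 13. Cumulative: 18
Frame 3: OPEN (3+2=5). Cumulative: 23
Frame 4: STRIKE. 10 + next two rolls (10+4) = 24. Cumulative: 47
Frame 5: STRIKE. 10 + next two rolls (4+1) = 15. Cumulative: 62
Frame 6: OPEN (4+1=5). Cumulative: 67
Frame 7: OPEN (5+0=5). Cumulative: 72
Frame 8: OPEN (0+8=8). Cumulative: 80
Frame 9: SPARE (6+4=10). 10 + next roll (5) = 15. Cumulative: 95
Frame 10: OPEN. Sum of all frame-10 rolls (5+4) = 9. Cumulative: 104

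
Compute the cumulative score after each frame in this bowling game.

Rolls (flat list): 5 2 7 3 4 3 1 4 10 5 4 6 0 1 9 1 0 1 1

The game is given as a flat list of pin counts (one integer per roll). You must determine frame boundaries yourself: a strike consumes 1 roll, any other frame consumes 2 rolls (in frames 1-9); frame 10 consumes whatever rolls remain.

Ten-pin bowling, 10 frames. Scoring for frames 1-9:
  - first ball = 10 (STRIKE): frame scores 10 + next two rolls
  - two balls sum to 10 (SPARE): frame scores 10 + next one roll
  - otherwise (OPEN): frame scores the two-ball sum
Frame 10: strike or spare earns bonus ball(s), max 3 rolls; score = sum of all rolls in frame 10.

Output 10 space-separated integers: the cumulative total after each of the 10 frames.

Frame 1: OPEN (5+2=7). Cumulative: 7
Frame 2: SPARE (7+3=10). 10 + next roll (4) = 14. Cumulative: 21
Frame 3: OPEN (4+3=7). Cumulative: 28
Frame 4: OPEN (1+4=5). Cumulative: 33
Frame 5: STRIKE. 10 + next two rolls (5+4) = 19. Cumulative: 52
Frame 6: OPEN (5+4=9). Cumulative: 61
Frame 7: OPEN (6+0=6). Cumulative: 67
Frame 8: SPARE (1+9=10). 10 + next roll (1) = 11. Cumulative: 78
Frame 9: OPEN (1+0=1). Cumulative: 79
Frame 10: OPEN. Sum of all frame-10 rolls (1+1) = 2. Cumulative: 81

Answer: 7 21 28 33 52 61 67 78 79 81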